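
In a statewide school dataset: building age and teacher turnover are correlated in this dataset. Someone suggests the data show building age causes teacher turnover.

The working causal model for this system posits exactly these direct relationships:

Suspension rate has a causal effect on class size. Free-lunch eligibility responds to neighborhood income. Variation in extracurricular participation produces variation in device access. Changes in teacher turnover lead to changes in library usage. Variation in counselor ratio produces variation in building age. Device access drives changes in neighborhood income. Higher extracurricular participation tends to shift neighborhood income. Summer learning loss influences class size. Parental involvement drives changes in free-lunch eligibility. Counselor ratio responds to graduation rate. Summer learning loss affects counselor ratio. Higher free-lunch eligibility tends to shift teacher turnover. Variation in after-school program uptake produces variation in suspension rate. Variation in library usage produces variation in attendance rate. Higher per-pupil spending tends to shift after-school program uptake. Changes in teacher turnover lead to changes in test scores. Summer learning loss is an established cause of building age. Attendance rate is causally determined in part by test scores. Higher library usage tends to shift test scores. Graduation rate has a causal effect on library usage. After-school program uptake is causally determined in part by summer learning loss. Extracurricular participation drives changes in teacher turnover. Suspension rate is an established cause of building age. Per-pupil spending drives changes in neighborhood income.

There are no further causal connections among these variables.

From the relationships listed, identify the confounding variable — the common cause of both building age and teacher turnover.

per-pupil spending

Per-pupil spending has a causal path to building age (per-pupil spending → after-school program uptake → suspension rate → building age) and a separate causal path to teacher turnover (per-pupil spending → neighborhood income → free-lunch eligibility → teacher turnover), so it is a common cause of both.
No stated relationship gives building age a causal route to teacher turnover, so the correlation is explained by the shared upstream cause rather than a direct effect.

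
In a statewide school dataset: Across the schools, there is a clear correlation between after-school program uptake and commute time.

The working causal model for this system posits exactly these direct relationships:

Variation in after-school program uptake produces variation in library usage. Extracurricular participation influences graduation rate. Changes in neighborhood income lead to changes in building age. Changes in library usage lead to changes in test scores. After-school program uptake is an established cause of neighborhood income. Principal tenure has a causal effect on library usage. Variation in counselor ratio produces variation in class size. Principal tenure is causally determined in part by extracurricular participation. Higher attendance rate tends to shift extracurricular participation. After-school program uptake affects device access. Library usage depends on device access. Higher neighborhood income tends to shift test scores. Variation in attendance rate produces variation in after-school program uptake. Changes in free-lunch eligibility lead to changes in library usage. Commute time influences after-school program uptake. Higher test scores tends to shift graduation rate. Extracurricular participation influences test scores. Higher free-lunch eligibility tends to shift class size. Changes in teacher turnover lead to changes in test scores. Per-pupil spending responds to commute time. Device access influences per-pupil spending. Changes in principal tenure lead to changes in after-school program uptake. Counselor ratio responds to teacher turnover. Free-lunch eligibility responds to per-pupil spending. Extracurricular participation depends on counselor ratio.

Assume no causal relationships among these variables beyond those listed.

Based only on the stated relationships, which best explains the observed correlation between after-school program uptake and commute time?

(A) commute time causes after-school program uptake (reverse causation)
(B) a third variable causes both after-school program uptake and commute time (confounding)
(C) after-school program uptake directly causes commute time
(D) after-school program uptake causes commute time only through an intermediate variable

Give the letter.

The stated link runs commute time → after-school program uptake; after-school program uptake has no causal path to commute time. No variable causes both, so confounding is ruled out. The correlation reflects reverse causation.

A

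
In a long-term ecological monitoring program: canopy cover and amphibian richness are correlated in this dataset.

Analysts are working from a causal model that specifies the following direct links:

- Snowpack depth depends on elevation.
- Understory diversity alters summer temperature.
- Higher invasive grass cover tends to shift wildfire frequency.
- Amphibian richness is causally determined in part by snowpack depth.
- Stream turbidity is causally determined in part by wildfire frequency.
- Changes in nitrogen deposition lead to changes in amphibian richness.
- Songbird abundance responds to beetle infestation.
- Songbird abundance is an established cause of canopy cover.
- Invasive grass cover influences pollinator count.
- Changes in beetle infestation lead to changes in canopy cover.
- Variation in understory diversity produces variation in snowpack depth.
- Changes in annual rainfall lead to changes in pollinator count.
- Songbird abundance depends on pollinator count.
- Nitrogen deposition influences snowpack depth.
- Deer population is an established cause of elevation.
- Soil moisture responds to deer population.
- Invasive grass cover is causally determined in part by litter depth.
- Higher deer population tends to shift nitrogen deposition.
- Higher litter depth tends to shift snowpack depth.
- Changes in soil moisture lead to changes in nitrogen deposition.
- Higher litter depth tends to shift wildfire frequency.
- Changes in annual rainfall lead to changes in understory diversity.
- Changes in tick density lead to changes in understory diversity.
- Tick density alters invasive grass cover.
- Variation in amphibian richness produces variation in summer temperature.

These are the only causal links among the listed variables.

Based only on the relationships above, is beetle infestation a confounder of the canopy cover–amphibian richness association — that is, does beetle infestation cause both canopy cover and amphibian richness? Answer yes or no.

Beetle infestation has no stated causal path to amphibian richness. A confounder must cause both variables, so beetle infestation does not qualify.

no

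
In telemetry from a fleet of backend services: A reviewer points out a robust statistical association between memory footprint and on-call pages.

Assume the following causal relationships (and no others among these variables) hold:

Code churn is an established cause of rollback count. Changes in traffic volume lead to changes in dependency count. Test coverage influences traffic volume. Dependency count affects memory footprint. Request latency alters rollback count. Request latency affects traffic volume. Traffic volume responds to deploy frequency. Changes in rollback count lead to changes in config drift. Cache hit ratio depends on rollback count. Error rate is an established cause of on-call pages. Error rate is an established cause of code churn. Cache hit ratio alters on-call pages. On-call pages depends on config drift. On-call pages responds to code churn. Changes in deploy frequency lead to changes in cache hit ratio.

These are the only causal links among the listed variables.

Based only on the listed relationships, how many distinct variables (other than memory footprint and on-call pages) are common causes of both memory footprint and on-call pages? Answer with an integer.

2

The common causes are: deploy frequency (to memory footprint via deploy frequency → traffic volume → dependency count → memory footprint; to on-call pages via deploy frequency → cache hit ratio → on-call pages); request latency (to memory footprint via request latency → traffic volume → dependency count → memory footprint; to on-call pages via request latency → rollback count → cache hit ratio → on-call pages).
Every other variable lacks a causal path to at least one of memory footprint and on-call pages.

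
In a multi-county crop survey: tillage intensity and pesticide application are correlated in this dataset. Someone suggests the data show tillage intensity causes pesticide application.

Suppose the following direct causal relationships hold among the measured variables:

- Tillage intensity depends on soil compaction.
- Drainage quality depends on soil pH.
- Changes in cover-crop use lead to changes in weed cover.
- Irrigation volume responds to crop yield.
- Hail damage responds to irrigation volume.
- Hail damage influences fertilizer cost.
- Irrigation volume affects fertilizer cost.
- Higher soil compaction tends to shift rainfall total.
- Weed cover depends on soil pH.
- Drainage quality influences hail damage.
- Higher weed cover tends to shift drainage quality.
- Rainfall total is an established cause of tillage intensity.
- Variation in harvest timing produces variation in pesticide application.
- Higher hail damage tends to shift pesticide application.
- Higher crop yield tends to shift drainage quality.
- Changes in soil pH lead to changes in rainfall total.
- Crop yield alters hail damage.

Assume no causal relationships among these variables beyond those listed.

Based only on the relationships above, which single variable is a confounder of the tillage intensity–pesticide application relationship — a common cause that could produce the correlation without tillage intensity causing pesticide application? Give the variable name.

soil pH

Soil pH has a causal path to tillage intensity (soil pH → rainfall total → tillage intensity) and a separate causal path to pesticide application (soil pH → drainage quality → hail damage → pesticide application), so it is a common cause of both.
No stated relationship gives tillage intensity a causal route to pesticide application, so the correlation is explained by the shared upstream cause rather than a direct effect.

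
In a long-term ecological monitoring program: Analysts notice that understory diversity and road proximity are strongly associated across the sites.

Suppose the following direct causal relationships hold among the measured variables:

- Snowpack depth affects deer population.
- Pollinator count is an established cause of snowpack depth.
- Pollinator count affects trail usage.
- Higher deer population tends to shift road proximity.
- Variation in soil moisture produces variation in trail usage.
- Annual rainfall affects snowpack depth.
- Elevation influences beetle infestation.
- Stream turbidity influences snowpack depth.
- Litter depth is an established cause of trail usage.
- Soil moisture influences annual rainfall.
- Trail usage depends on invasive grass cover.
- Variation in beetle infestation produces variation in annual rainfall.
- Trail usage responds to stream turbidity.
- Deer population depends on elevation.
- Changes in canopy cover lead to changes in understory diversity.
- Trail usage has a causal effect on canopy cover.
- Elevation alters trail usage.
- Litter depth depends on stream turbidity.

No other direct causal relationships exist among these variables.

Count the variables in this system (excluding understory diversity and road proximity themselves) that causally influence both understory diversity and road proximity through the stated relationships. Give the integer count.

4

The common causes are: elevation (to understory diversity via elevation → trail usage → canopy cover → understory diversity; to road proximity via elevation → deer population → road proximity); pollinator count (to understory diversity via pollinator count → trail usage → canopy cover → understory diversity; to road proximity via pollinator count → snowpack depth → deer population → road proximity); soil moisture (to understory diversity via soil moisture → trail usage → canopy cover → understory diversity; to road proximity via soil moisture → annual rainfall → snowpack depth → deer population → road proximity); stream turbidity (to understory diversity via stream turbidity → trail usage → canopy cover → understory diversity; to road proximity via stream turbidity → snowpack depth → deer population → road proximity).
Every other variable lacks a causal path to at least one of understory diversity and road proximity.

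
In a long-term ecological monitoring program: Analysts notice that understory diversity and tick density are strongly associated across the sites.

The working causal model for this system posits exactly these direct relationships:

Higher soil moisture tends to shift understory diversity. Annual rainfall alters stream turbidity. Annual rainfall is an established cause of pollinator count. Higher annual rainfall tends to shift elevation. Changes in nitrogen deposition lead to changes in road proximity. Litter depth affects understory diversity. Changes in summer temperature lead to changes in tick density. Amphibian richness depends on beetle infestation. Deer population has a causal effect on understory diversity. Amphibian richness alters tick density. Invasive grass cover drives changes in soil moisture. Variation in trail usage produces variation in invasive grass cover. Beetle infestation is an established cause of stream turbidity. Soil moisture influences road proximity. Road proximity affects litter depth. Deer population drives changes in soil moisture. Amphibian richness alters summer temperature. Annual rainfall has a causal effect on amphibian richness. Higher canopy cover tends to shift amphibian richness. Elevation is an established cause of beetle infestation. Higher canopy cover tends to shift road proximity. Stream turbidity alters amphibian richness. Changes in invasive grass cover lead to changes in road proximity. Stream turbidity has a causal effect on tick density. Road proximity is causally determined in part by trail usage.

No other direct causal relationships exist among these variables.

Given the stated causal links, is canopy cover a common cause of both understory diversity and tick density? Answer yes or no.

Canopy cover has a causal path to understory diversity (canopy cover → road proximity → litter depth → understory diversity) and to tick density (canopy cover → amphibian richness → tick density), so it is a common cause of both — a confounder.

yes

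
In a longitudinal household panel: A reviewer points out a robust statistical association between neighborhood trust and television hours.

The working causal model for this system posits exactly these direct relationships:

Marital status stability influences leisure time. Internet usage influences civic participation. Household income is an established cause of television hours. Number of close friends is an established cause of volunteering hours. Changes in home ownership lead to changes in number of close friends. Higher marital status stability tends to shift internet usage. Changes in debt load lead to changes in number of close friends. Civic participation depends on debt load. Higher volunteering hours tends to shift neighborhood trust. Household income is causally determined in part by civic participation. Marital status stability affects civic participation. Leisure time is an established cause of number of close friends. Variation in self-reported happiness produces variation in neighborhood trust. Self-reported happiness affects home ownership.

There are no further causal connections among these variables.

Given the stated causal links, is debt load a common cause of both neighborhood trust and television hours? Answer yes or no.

Debt load has a causal path to neighborhood trust (debt load → number of close friends → volunteering hours → neighborhood trust) and to television hours (debt load → civic participation → household income → television hours), so it is a common cause of both — a confounder.

yes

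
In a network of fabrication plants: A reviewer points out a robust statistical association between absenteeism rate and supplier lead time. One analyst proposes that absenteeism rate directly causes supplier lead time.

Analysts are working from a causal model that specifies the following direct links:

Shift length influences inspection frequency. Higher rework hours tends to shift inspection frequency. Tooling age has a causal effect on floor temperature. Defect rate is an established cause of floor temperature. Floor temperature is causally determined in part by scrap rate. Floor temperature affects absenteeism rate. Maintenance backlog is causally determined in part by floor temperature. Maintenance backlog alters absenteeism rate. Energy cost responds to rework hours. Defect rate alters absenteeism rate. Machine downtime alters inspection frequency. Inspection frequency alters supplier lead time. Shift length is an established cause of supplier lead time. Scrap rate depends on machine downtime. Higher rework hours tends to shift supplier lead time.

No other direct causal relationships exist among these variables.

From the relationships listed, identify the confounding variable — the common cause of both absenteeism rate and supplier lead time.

machine downtime

Machine downtime has a causal path to absenteeism rate (machine downtime → scrap rate → floor temperature → absenteeism rate) and a separate causal path to supplier lead time (machine downtime → inspection frequency → supplier lead time), so it is a common cause of both.
No stated relationship gives absenteeism rate a causal route to supplier lead time, so the correlation is explained by the shared upstream cause rather than a direct effect.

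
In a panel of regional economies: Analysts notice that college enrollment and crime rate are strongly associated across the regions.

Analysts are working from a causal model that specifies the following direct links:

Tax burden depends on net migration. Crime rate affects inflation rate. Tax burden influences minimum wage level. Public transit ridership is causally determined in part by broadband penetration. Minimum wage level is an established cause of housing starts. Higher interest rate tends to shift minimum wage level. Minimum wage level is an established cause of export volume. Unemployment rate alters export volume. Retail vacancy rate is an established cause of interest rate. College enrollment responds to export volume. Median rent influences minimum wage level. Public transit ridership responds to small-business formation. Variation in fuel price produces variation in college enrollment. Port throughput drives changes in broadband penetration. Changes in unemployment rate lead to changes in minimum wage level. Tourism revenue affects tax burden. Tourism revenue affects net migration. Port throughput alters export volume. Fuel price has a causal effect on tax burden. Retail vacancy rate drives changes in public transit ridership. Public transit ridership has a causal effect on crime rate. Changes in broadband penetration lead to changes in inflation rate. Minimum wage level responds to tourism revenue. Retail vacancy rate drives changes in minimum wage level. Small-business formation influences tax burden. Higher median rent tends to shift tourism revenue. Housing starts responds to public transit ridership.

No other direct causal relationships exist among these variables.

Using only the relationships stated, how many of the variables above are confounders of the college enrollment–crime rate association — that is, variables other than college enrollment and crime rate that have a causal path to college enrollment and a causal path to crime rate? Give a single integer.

The common causes are: port throughput (to college enrollment via port throughput → export volume → college enrollment; to crime rate via port throughput → broadband penetration → public transit ridership → crime rate); retail vacancy rate (to college enrollment via retail vacancy rate → minimum wage level → export volume → college enrollment; to crime rate via retail vacancy rate → public transit ridership → crime rate); small-business formation (to college enrollment via small-business formation → tax burden → minimum wage level → export volume → college enrollment; to crime rate via small-business formation → public transit ridership → crime rate).
Every other variable lacks a causal path to at least one of college enrollment and crime rate.

3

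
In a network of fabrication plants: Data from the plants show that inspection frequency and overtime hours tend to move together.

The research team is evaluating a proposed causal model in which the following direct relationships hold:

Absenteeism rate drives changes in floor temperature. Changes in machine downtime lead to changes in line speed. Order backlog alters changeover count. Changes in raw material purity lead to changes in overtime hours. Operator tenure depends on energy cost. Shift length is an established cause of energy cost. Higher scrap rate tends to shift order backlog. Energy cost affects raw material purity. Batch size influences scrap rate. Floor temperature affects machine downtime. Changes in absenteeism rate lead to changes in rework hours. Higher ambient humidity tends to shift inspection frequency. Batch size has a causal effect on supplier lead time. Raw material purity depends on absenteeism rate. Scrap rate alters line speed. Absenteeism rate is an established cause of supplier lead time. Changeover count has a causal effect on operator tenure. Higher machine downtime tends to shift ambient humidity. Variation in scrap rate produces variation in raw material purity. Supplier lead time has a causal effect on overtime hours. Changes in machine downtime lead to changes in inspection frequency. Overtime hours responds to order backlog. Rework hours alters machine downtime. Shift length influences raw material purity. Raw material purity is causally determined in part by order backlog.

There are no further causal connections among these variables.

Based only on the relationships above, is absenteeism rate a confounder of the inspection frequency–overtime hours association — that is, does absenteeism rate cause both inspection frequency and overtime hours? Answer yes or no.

Absenteeism rate has a causal path to inspection frequency (absenteeism rate → rework hours → machine downtime → inspection frequency) and to overtime hours (absenteeism rate → raw material purity → overtime hours), so it is a common cause of both — a confounder.

yes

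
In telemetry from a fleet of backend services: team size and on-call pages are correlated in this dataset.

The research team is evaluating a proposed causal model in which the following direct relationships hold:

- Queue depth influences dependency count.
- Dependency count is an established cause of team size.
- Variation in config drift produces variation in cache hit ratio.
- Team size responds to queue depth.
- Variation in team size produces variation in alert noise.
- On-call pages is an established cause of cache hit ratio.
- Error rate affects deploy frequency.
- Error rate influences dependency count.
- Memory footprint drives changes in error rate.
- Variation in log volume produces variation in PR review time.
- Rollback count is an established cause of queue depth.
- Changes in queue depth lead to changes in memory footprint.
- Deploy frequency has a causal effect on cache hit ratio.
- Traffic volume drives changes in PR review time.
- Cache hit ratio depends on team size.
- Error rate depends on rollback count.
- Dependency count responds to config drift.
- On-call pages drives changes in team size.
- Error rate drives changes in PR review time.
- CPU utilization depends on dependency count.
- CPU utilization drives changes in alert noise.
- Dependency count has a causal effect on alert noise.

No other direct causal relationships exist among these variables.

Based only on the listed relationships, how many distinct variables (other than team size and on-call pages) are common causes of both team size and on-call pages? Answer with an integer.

0

No listed variable has a causal path to both team size and on-call pages, so there are no common causes.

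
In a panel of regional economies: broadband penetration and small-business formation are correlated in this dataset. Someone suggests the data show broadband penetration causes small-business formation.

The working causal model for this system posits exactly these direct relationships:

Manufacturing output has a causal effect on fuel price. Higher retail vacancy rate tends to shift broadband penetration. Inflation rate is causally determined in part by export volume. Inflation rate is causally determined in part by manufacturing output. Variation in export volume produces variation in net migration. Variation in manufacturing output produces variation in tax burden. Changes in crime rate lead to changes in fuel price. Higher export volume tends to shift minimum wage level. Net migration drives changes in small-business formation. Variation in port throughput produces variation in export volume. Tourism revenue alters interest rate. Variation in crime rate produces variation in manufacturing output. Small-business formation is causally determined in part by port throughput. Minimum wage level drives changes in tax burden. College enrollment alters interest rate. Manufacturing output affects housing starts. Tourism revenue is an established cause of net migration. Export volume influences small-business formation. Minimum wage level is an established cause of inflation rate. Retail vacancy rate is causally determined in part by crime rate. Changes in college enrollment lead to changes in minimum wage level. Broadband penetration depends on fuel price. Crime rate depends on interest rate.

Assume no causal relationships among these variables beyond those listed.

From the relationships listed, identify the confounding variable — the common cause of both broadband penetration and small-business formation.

tourism revenue

Tourism revenue has a causal path to broadband penetration (tourism revenue → interest rate → crime rate → retail vacancy rate → broadband penetration) and a separate causal path to small-business formation (tourism revenue → net migration → small-business formation), so it is a common cause of both.
No stated relationship gives broadband penetration a causal route to small-business formation, so the correlation is explained by the shared upstream cause rather than a direct effect.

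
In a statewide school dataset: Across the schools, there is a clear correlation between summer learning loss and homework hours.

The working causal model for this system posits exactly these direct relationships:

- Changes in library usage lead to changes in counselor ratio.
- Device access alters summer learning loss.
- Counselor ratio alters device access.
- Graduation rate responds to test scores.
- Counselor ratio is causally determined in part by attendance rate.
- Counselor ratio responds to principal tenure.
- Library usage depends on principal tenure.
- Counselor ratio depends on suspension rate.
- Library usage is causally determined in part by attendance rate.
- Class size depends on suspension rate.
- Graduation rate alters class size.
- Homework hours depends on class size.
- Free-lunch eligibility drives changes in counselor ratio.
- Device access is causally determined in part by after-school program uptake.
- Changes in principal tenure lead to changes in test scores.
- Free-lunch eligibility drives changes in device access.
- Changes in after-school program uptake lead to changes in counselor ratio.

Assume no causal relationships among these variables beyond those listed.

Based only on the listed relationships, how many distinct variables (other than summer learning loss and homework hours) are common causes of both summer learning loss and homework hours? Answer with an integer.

2

The common causes are: principal tenure (to summer learning loss via principal tenure → counselor ratio → device access → summer learning loss; to homework hours via principal tenure → test scores → graduation rate → class size → homework hours); suspension rate (to summer learning loss via suspension rate → counselor ratio → device access → summer learning loss; to homework hours via suspension rate → class size → homework hours).
Every other variable lacks a causal path to at least one of summer learning loss and homework hours.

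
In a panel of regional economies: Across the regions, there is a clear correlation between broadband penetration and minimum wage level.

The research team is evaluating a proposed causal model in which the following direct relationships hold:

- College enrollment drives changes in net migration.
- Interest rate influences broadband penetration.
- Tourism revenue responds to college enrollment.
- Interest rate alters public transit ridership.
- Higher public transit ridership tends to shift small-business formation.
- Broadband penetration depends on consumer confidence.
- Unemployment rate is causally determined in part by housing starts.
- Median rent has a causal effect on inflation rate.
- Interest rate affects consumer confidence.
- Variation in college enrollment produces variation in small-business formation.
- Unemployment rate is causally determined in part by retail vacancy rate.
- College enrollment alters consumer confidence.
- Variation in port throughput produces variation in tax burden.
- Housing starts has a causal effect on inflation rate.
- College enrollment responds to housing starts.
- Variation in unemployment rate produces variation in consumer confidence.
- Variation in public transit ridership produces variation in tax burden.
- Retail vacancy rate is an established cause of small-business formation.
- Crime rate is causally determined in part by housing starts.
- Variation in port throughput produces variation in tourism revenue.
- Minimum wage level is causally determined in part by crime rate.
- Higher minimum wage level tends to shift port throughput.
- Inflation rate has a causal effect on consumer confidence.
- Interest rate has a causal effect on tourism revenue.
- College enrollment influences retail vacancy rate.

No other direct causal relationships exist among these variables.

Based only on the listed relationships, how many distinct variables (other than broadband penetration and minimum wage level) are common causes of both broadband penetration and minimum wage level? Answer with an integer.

1

The common causes are: housing starts (to broadband penetration via housing starts → college enrollment → consumer confidence → broadband penetration; to minimum wage level via housing starts → crime rate → minimum wage level).
Every other variable lacks a causal path to at least one of broadband penetration and minimum wage level.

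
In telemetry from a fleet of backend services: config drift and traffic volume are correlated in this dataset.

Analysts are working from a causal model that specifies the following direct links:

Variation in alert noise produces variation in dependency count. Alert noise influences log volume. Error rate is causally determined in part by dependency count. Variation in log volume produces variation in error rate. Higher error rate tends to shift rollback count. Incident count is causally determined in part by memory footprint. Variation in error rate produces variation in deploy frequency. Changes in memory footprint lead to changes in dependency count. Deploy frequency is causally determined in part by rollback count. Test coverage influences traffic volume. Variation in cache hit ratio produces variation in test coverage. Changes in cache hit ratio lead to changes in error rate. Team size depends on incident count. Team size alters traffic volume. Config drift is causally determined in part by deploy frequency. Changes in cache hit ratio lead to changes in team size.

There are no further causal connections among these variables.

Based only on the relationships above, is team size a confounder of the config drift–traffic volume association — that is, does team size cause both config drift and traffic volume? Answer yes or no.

no

Team size has no stated causal path to config drift. A confounder must cause both variables, so team size does not qualify.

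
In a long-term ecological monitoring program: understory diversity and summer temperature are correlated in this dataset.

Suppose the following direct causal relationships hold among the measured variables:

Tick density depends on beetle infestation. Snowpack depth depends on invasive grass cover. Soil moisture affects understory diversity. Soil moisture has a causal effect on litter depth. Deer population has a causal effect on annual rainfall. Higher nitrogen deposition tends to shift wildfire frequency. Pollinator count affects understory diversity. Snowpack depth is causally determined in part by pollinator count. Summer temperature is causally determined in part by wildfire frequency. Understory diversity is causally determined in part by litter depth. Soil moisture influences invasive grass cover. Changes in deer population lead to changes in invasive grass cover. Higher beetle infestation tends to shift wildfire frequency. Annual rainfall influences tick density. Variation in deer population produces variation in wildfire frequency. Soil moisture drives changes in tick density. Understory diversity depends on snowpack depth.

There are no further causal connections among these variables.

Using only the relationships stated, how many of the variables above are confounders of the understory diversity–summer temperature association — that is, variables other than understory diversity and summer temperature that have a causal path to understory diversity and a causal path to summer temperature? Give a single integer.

1

The common causes are: deer population (to understory diversity via deer population → invasive grass cover → snowpack depth → understory diversity; to summer temperature via deer population → wildfire frequency → summer temperature).
Every other variable lacks a causal path to at least one of understory diversity and summer temperature.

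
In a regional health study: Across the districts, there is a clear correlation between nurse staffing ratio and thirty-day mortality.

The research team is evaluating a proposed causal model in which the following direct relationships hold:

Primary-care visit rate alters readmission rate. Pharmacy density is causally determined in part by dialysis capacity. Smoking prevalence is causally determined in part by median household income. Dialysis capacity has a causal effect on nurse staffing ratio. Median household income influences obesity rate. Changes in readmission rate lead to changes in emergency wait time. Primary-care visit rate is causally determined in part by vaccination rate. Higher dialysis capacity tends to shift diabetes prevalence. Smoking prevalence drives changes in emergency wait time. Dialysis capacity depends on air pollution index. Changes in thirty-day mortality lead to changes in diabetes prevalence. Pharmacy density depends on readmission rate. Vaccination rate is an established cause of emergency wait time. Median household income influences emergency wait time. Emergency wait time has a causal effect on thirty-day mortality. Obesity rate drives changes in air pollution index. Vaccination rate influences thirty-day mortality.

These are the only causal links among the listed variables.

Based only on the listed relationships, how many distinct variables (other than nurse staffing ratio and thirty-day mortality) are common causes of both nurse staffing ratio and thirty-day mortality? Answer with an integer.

1

The common causes are: median household income (to nurse staffing ratio via median household income → obesity rate → air pollution index → dialysis capacity → nurse staffing ratio; to thirty-day mortality via median household income → emergency wait time → thirty-day mortality).
Every other variable lacks a causal path to at least one of nurse staffing ratio and thirty-day mortality.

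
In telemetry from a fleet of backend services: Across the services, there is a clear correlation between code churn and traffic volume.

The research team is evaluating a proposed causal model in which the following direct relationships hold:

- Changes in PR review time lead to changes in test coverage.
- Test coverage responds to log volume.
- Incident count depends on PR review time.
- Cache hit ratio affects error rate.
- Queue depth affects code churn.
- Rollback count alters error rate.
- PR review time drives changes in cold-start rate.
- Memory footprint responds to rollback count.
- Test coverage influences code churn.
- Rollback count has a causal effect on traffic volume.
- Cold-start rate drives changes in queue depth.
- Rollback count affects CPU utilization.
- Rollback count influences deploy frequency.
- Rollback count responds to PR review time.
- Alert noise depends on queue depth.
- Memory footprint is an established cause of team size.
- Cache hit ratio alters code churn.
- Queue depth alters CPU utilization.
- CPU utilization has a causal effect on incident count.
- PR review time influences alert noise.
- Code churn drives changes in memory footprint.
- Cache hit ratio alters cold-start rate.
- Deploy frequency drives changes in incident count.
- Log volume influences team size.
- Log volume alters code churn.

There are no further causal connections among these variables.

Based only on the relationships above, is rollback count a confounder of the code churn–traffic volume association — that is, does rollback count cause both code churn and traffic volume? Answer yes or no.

no

Rollback count has no stated causal path to code churn. A confounder must cause both variables, so rollback count does not qualify.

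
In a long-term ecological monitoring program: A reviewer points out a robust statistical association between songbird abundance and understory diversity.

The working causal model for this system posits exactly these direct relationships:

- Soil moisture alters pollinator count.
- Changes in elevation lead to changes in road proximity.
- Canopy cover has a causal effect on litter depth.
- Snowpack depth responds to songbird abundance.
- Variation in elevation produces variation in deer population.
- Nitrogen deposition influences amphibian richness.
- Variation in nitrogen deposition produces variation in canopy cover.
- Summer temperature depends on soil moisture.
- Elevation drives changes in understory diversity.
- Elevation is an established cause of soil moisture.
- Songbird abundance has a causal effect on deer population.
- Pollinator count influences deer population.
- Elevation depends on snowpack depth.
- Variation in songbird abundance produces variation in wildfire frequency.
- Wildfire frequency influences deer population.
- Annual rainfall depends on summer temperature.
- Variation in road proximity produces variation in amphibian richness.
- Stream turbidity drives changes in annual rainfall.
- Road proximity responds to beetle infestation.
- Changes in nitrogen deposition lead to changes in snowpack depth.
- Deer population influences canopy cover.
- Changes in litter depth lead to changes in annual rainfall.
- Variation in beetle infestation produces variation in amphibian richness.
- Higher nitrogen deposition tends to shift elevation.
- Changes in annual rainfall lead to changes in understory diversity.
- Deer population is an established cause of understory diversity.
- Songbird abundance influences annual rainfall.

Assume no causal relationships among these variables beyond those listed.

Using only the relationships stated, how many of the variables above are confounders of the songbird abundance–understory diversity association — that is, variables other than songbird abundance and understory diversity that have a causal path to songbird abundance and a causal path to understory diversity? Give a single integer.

No listed variable has a causal path to both songbird abundance and understory diversity, so there are no common causes.

0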